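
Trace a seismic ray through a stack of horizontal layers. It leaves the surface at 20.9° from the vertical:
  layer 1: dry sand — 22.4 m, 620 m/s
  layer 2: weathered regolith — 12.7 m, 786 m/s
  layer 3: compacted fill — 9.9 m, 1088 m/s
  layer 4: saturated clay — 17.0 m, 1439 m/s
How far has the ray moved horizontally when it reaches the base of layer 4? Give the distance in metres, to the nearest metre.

48 m

Apply Snell's law at each interface; in layer i the horizontal offset is hᵢ·tan θᵢ.
Layer 1: θ = 20.90°; offset = 22.4·tan 20.90° = 8.554 m.
Layer 2: sin θ = 786·sin 20.9°/620 = 0.4523, θ = 26.89°; offset = 12.7·tan 26.89° = 6.440 m.
Layer 3: sin θ = 1088·sin 20.9°/620 = 0.6260, θ = 38.76°; offset = 9.9·tan 38.76° = 7.948 m.
Layer 4: sin θ = 1439·sin 20.9°/620 = 0.8280, θ = 55.89°; offset = 17.0·tan 55.89° = 25.101 m.
Total horizontal offset = 48.042 m.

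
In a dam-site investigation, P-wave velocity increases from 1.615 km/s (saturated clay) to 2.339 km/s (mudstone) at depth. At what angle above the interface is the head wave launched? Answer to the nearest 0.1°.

Critical incidence: sin θ_c = V₁/V₂ = 1.615/2.339 = 0.6905.
θ_c = arcsin 0.6905 = 43.67°.
Measured from the interface: 90° − 43.67° = 46.33°.

46.3°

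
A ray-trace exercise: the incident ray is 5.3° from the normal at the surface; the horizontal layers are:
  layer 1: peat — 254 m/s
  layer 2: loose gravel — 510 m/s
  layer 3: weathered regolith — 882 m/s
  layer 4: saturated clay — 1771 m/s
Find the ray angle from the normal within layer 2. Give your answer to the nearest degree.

Snell's law across each interface conserves sin θ / V, so sin θ_2 = V_2·sin θ₁/V₁.
sin θ_2 = 510 × sin 5.3° / 254 = 0.1855.
θ_2 = arcsin 0.1855 = 10.69°.

11°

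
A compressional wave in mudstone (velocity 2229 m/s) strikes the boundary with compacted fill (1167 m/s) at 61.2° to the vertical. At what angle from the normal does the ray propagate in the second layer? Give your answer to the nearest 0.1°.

27.3°

sin θ₁/V₁ = sin θ₂/V₂ ⇒ sin θ₂ = 1167·sin 61.2°/2229 = 1167·0.8763/2229 = 0.4588.
θ₂ = arcsin 0.4588 = 27.31° from the normal.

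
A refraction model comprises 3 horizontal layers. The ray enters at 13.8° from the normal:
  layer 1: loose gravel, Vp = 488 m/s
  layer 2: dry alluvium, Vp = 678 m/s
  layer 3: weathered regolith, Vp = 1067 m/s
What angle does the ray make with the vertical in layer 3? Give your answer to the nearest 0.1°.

31.4°

Ray parameter p = sin 13.8° / 488 = 4.8880e-04 s/m.
sin θ_3 = p·V_3 = 4.8880e-04 × 1067 = 0.5215.
θ_3 = arcsin 0.5215 = 31.44°.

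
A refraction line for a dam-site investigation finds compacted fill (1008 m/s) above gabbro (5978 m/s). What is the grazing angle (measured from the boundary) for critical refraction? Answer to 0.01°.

Critical incidence: sin θ_c = V₁/V₂ = 1008/5978 = 0.1686.
θ_c = arcsin 0.1686 = 9.71°.
Measured from the interface: 90° − 9.71° = 80.29°.

80.29°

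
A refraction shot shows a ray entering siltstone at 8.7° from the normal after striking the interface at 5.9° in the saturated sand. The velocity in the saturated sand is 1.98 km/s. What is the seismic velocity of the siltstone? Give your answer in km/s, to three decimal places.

Snell's law: sin 5.9°/V₁ = sin 8.7°/V₂.
V₂ = V₁·sin 8.7°/sin 5.9° = 1.98 × 1.4715 = 2.914 km/s.

2.914 km/s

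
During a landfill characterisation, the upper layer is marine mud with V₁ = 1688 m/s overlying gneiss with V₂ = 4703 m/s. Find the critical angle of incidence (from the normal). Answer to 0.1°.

Critical incidence: sin θ_c = V₁/V₂ = 1688/4703 = 0.3589.
θ_c = arcsin 0.3589 = 21.03°.

21.0°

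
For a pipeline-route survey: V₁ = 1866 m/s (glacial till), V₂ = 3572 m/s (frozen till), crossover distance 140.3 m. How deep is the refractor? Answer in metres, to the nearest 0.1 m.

39.3 m

x_cross = 2h·√((V₂+V₁)/(V₂−V₁)) → h = x_cross / (2·√((V₂+V₁)/(V₂−V₁))).
√((V₂+V₁)/(V₂−V₁)) = √((3572+1866)/(3572−1866)) = 1.7854.
h = 140.3 / (2·1.7854) = 39.29 m.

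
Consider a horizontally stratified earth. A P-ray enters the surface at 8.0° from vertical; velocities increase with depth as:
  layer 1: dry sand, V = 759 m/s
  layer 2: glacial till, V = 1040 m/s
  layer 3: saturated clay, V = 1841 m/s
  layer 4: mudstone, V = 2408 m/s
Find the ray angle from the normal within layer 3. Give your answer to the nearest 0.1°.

19.7°

Ray parameter p = sin 8.0° / 759 = 1.8336e-04 s/m.
sin θ_3 = p·V_3 = 1.8336e-04 × 1841 = 0.3376.
θ_3 = 19.73° from the vertical.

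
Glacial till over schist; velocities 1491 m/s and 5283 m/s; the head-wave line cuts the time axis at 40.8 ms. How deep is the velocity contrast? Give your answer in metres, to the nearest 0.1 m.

h = tᵢ·V₁·V₂ / (2·√(V₂²−V₁²)).
√(V₂²−V₁²) = √(5283² − 1491²) = 5068.2 m/s.
h = 0.0408 s × 1491 × 5283 / (2 × 5068.2) = 31.71 m.

31.7 m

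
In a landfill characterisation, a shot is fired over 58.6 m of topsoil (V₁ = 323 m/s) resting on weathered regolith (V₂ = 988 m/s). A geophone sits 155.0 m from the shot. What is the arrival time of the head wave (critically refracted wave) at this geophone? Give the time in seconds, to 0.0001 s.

0.4998 s

t = x/V₂ + 2h·√(V₂²−V₁²)/(V₁V₂).
√(V₂²−V₁²) = √(988²−323²) = 933.7 m/s; delay term = 2·58.6·933.7/(323·988) = 0.34291 s.
t = 155.0/988 + 0.34291 = 0.49979 s.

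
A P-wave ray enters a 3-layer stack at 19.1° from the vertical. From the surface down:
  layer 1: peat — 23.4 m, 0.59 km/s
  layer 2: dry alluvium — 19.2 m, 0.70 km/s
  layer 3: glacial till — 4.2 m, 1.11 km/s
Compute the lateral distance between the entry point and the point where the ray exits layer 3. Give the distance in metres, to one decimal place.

19.5 m

Ray parameter p = sin 19.1° / 0.59 km/s = 5.5461e-01 s/km.
Layer 1: θ = 19.10°; offset = 23.4·tan 19.10° = 8.103 m.
Layer 2: sin θ = p·0.70 = 0.3882 → θ = 22.84°; offset = 19.2·tan 22.84° = 8.088 m.
Layer 3: sin θ = p·1.11 = 0.6156 → θ = 38.00°; offset = 4.2·tan 38.00° = 3.281 m.
Total horizontal offset = 19.472 m.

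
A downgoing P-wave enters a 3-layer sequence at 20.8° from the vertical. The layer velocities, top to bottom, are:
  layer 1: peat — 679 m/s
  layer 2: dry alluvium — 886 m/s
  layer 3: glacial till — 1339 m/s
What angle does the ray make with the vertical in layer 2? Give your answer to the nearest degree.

Snell's law across each interface conserves sin θ / V, so sin θ_2 = V_2·sin θ₁/V₁.
sin θ_2 = 886 × sin 20.8° / 679 = 0.4634.
θ_2 = arcsin 0.4634 = 27.60°.

28°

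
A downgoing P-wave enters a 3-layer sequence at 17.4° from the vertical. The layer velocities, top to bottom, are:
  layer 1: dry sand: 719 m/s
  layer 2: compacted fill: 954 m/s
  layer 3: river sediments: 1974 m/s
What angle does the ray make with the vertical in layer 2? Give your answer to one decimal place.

Ray parameter p = sin 17.4° / 719 = 4.1591e-04 s/m.
sin θ_2 = p·V_2 = 4.1591e-04 × 954 = 0.3968.
θ_2 = arcsin 0.3968 = 23.38°.

23.4°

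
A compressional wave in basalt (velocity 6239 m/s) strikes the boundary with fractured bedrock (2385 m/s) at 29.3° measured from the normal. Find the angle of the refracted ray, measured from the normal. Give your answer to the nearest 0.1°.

sin θ₁/V₁ = sin θ₂/V₂ ⇒ sin θ₂ = 2385·sin 29.3°/6239 = 2385·0.4894/6239 = 0.1871.
θ₂ = arcsin 0.1871 = 10.78° from the normal.

10.8°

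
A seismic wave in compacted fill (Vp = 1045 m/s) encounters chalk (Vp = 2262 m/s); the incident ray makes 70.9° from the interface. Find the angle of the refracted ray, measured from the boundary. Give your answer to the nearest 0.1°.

44.9°

Angle from the normal: 90° − 70.9° = 19.1°.
sin θ₁/V₁ = sin θ₂/V₂ ⇒ sin θ₂ = 2262·sin 19.1°/1045 = 2262·0.3272/1045 = 0.7083.
θ₂ = arcsin 0.7083 = 45.10° from the normal.
From the interface: 90° − 45.10° = 44.90°.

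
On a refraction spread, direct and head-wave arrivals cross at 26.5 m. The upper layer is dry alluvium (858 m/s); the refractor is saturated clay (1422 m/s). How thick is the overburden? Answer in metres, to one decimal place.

x_cross = 2h·√((V₂+V₁)/(V₂−V₁)) → h = x_cross / (2·√((V₂+V₁)/(V₂−V₁))).
√((V₂+V₁)/(V₂−V₁)) = √((1422+858)/(1422−858)) = 2.0106.
h = 26.5 / (2·2.0106) = 6.59 m.

6.6 m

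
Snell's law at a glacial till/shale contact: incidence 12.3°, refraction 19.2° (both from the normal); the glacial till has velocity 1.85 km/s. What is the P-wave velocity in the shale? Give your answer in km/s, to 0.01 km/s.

2.86 km/s

Snell's law: sin 12.3°/V₁ = sin 19.2°/V₂.
V₂ = V₁·sin 19.2°/sin 12.3° = 1.85 × 1.5438 = 2.86 km/s.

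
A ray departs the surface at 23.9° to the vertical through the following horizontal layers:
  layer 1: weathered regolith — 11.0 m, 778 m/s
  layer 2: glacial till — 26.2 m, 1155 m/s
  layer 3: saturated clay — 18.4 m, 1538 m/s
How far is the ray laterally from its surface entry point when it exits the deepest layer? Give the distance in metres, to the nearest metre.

49 m

Apply Snell's law at each interface; in layer i the horizontal offset is hᵢ·tan θᵢ.
Layer 1: θ = 23.90°; offset = 11.0·tan 23.90° = 4.875 m.
Layer 2: sin θ = 1155·sin 23.9°/778 = 0.6015, θ = 36.97°; offset = 26.2·tan 36.97° = 19.725 m.
Layer 3: sin θ = 1538·sin 23.9°/778 = 0.8009, θ = 53.22°; offset = 18.4·tan 53.22° = 24.611 m.
Σ offsets = 49.211 m.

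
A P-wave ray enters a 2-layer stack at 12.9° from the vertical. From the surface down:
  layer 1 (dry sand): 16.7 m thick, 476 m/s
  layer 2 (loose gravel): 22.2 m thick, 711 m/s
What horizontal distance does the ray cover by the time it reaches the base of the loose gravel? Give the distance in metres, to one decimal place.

11.7 m

Apply Snell's law at each interface; in layer i the horizontal offset is hᵢ·tan θᵢ.
Layer 1: θ = 12.90°; offset = 16.7·tan 12.90° = 3.825 m.
Layer 2: sin θ = 711·sin 12.9°/476 = 0.3335, θ = 19.48°; offset = 22.2·tan 19.48° = 7.852 m.
Total horizontal offset = 11.677 m.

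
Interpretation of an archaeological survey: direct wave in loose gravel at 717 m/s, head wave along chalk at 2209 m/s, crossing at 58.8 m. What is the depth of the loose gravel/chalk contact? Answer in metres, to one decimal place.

21.0 m

x_cross = 2h·√((V₂+V₁)/(V₂−V₁)) → h = x_cross / (2·√((V₂+V₁)/(V₂−V₁))).
√((V₂+V₁)/(V₂−V₁)) = √((2209+717)/(2209−717)) = 1.4004.
h = 58.8 / (2·1.4004) = 20.99 m.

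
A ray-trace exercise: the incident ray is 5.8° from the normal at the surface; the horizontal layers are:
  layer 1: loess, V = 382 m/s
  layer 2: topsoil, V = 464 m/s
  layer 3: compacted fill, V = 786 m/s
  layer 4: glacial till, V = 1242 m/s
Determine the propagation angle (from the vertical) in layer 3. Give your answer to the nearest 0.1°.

Ray parameter p = sin 5.8° / 382 = 2.6455e-04 s/m.
sin θ_3 = p·V_3 = 2.6455e-04 × 786 = 0.2079.
θ_3 = arcsin 0.2079 = 12.00°.

12.0°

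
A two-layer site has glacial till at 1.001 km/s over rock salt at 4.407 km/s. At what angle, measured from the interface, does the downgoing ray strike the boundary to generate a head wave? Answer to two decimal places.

76.87°

At critical incidence the refracted ray runs along the interface (θ₂ = 90°), so sin θ_c = V₁/V₂.
θ_c = arcsin(1.001/4.407) = arcsin 0.2271 = 13.13°.
Measured from the interface: 90° − 13.13° = 76.87°.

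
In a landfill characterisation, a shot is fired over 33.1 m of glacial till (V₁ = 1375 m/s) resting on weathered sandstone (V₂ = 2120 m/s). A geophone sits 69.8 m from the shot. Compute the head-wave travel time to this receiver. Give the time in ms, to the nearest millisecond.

70 ms

θ_c = arcsin(V₁/V₂) = arcsin(1375/2120) = 40.43°, cos θ_c = 0.7611.
Intercept time tᵢ = 2h cos θ_c / V₁ = 2·33.1·0.7611/1375 = 0.03665 s.
t = x/V₂ + tᵢ = 69.8/2120 + 0.03665 = 0.06957 s.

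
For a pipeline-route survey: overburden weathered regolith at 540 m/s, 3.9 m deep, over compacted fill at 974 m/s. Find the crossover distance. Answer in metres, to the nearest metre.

θ_c = arcsin(540/974) = 33.67°, so cos θ_c = 0.8322 and tᵢ = 2h cos θ_c/V₁ = 0.0120 s.
At crossover x/V₁ = x/V₂ + tᵢ ⇒ x = tᵢ/(1/V₁ − 1/V₂) = 0.01202/(1.8519e-03 − 1.0267e-03) = 14.57 m.

15 m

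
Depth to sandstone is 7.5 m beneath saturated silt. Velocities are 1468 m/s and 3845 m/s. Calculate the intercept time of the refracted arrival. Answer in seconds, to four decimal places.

θ_c = arcsin(V₁/V₂) = arcsin(1468/3845) = 22.44°; cos θ_c = 0.9242.
tᵢ = 2h·cos θ_c / V₁ = 2·7.5·0.9242 / 1468 = 0.00944 s.

0.0094 s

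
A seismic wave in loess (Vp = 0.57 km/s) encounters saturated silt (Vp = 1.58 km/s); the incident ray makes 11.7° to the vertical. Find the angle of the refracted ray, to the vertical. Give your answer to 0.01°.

34.20°

sin θ₁/V₁ = sin θ₂/V₂ ⇒ sin θ₂ = 1.58·sin 11.7°/0.57 = 1.58·0.2028/0.57 = 0.5621.
θ₂ = sin⁻¹(0.5621) = 34.20° (from vertical).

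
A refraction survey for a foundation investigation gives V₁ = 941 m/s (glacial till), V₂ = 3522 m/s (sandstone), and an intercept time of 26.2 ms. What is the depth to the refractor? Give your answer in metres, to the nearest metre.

13 m

θ_c = arcsin(941/3522) = 15.50°; cos θ_c = 0.9636.
tᵢ = 2h cos θ_c/V₁ ⇒ h = tᵢ·V₁/(2 cos θ_c) = 0.0262·941/(2·0.9636) = 12.79 m.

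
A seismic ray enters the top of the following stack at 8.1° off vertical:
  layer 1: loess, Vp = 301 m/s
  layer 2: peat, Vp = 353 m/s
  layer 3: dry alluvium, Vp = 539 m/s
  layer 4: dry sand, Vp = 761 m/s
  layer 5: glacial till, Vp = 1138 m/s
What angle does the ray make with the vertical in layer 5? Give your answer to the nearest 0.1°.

32.2°

Ray parameter p = sin 8.1° / 301 = 4.6811e-04 s/m.
sin θ_5 = p·V_5 = 4.6811e-04 × 1138 = 0.5327.
θ_5 = arcsin 0.5327 = 32.19°.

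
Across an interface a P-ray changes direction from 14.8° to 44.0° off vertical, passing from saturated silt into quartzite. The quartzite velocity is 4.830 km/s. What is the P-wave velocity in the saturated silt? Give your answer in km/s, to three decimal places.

sin 14.8° = 0.2554; sin 44.0° = 0.6947.
V₁ = V₂·(sin θ₁/sin θ₂) = 4.830·(0.2554/0.6947) = 1.776 km/s.

1.776 km/s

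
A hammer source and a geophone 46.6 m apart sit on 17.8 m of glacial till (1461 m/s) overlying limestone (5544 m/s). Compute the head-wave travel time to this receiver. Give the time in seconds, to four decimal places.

θ_c = arcsin(V₁/V₂) = arcsin(1461/5544) = 15.28°, cos θ_c = 0.9647.
Intercept time tᵢ = 2h cos θ_c / V₁ = 2·17.8·0.9647/1461 = 0.02351 s.
t = x/V₂ + tᵢ = 46.6/5544 + 0.02351 = 0.03191 s.

0.0319 s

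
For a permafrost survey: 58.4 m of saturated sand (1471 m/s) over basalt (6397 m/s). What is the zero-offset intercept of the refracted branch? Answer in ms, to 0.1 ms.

θ_c = arcsin(V₁/V₂) = arcsin(1471/6397) = 13.29°; cos θ_c = 0.9732.
tᵢ = 2h·cos θ_c / V₁ = 2·58.4·0.9732 / 1471 = 0.07727 s.

77.3 ms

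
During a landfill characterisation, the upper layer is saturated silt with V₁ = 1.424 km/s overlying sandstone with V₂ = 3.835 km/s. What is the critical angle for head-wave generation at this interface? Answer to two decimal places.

21.80°

At critical incidence the refracted ray runs along the interface (θ₂ = 90°), so sin θ_c = V₁/V₂.
θ_c = arcsin(1.424/3.835) = arcsin 0.3713 = 21.80°.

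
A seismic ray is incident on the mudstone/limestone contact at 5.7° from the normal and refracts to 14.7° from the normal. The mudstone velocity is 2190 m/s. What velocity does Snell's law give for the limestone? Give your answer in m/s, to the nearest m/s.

5595 m/s

sin 5.7° = 0.0993; sin 14.7° = 0.2538.
V₂ = V₁·(sin θ₂/sin θ₁) = 2190·(0.2538/0.0993) = 5595.36 m/s.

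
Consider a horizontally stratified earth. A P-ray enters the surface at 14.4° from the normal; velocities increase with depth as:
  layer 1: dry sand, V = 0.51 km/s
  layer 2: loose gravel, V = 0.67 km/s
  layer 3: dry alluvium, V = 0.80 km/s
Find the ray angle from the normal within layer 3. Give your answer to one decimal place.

Ray parameter p = sin 14.4° / 0.51 = 4.8763e-01 s/km.
sin θ_3 = p·V_3 = 4.8763e-01 × 0.80 = 0.3901.
θ_3 = 22.96° from the vertical.

23.0°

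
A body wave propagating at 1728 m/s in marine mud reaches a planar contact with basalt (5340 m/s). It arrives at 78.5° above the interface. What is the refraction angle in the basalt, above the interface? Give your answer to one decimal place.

52.0°

Convert to the normal: θ₁ = 90° − 78.5° = 11.5°.
Snell's law: sin θ₂ = (V₂/V₁)·sin θ₁ = (5340/1728)·sin 11.5° = 0.6161.
θ₂ = sin⁻¹(0.6161) = 38.03° (from vertical).
From the interface: 90° − 38.03° = 51.97°.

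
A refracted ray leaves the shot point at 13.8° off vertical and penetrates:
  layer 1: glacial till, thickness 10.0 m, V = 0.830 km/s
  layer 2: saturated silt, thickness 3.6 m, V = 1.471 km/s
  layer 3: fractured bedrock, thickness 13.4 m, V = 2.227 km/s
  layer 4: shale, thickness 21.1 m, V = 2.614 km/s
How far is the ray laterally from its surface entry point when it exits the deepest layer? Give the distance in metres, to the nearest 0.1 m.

39.3 m

Ray parameter p = sin 13.8° / 0.830 km/s = 2.8739e-01 s/km.
Layer 1: θ = 13.80°; offset = 10.0·tan 13.80° = 2.456 m.
Layer 2: sin θ = p·1.471 = 0.4228 → θ = 25.01°; offset = 3.6·tan 25.01° = 1.679 m.
Layer 3: sin θ = p·2.227 = 0.6400 → θ = 39.79°; offset = 13.4·tan 39.79° = 11.162 m.
Layer 4: sin θ = p·2.614 = 0.7512 → θ = 48.70°; offset = 21.1·tan 48.70° = 24.016 m.
Summing the layer offsets gives 39.313 m.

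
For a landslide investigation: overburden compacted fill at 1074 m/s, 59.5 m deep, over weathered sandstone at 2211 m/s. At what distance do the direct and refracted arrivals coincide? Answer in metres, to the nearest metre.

x_cross = 2h·√((V₂+V₁)/(V₂−V₁)).
(V₂+V₁)/(V₂−V₁) = (2211+1074)/(2211−1074) = 2.8892; √ = 1.6998.
x_cross = 2·59.5·1.6998 = 202.27 m.

202 m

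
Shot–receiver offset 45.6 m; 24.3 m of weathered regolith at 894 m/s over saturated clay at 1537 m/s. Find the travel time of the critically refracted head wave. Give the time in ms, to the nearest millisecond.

θ_c = arcsin(V₁/V₂) = arcsin(894/1537) = 35.57°, cos θ_c = 0.8134.
Intercept time tᵢ = 2h cos θ_c / V₁ = 2·24.3·0.8134/894 = 0.04422 s.
t = x/V₂ + tᵢ = 45.6/1537 + 0.04422 = 0.07389 s.

74 ms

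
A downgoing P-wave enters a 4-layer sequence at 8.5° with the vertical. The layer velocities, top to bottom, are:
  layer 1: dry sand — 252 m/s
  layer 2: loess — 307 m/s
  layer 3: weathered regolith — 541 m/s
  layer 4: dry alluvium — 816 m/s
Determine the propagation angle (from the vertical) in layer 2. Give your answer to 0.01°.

10.37°

Snell's law across each interface conserves sin θ / V, so sin θ_2 = V_2·sin θ₁/V₁.
sin θ_2 = 307 × sin 8.5° / 252 = 0.1801.
θ_2 = 10.37° from the vertical.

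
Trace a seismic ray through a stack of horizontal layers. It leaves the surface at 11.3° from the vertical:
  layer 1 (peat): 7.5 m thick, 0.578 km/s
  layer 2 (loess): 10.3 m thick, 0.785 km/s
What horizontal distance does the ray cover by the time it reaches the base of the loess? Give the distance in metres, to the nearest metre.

4 m

p = sin θ₁/V₁ = sin 11.3°/0.578 = 3.3901e-01 s/km is conserved through the stack.
Layer 1: θ = 11.30°; offset = 7.5·tan 11.30° = 1.499 m.
Layer 2: sin θ = p·0.785 = 0.2661 → θ = 15.43°; offset = 10.3·tan 15.43° = 2.844 m.
Total horizontal offset = 4.342 m.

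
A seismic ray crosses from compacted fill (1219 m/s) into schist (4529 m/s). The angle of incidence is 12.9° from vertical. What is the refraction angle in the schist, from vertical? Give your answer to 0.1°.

56.0°

Snell's law: sin θ₂ = (V₂/V₁)·sin θ₁ = (4529/1219)·sin 12.9° = 0.8295.
θ₂ = arcsin 0.8295 = 56.04° from the normal.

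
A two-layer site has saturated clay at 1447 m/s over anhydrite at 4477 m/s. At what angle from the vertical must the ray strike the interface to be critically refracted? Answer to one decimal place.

18.9°

Critical incidence: sin θ_c = V₁/V₂ = 1447/4477 = 0.3232.
θ_c = arcsin 0.3232 = 18.86°.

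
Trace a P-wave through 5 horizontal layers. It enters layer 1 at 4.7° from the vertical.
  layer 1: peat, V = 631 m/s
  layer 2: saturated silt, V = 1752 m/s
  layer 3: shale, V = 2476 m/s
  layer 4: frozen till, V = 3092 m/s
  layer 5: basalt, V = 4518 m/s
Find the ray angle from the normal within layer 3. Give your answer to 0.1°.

Snell's law across each interface conserves sin θ / V, so sin θ_3 = V_3·sin θ₁/V₁.
sin θ_3 = 2476 × sin 4.7° / 631 = 0.3215.
θ_3 = 18.75° from the vertical.

18.8°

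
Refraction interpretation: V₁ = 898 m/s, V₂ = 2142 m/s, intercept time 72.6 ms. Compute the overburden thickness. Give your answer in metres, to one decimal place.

h = tᵢ·V₁·V₂ / (2·√(V₂²−V₁²)).
√(V₂²−V₁²) = √(2142² − 898²) = 1944.7 m/s.
h = 0.0726 s × 898 × 2142 / (2 × 1944.7) = 35.91 m.

35.9 m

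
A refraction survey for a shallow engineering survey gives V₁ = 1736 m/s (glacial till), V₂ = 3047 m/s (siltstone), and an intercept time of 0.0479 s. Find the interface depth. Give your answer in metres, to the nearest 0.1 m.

h = tᵢ·V₁·V₂ / (2·√(V₂²−V₁²)).
√(V₂²−V₁²) = √(3047² − 1736²) = 2504.1 m/s.
h = 0.0479 s × 1736 × 3047 / (2 × 2504.1) = 50.59 m.

50.6 m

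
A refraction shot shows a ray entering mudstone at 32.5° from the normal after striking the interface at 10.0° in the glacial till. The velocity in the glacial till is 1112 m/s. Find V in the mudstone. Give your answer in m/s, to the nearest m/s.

Snell's law: sin 10.0°/V₁ = sin 32.5°/V₂.
V₂ = V₁·sin 32.5°/sin 10.0° = 1112 × 3.0942 = 3440.73 m/s.

3441 m/s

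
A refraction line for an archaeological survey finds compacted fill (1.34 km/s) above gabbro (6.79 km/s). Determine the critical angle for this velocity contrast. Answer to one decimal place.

At critical incidence the refracted ray runs along the interface (θ₂ = 90°), so sin θ_c = V₁/V₂.
θ_c = arcsin(1.34/6.79) = arcsin 0.1973 = 11.38°.

11.4°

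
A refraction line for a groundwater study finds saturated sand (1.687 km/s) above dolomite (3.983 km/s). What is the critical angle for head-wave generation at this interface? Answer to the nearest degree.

25°

Critical incidence: sin θ_c = V₁/V₂ = 1.687/3.983 = 0.4236.
θ_c = arcsin 0.4236 = 25.06°.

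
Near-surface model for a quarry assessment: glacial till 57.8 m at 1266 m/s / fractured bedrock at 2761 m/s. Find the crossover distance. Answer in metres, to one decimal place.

189.7 m

θ_c = arcsin(1266/2761) = 27.29°, so cos θ_c = 0.8887 and tᵢ = 2h cos θ_c/V₁ = 0.0811 s.
At crossover x/V₁ = x/V₂ + tᵢ ⇒ x = tᵢ/(1/V₁ − 1/V₂) = 0.08115/(7.8989e-04 − 3.6219e-04) = 189.73 m.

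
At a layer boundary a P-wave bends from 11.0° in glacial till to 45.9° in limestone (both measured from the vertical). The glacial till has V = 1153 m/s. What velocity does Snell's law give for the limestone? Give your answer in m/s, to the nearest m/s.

4339 m/s

sin 11.0° = 0.1908; sin 45.9° = 0.7181.
V₂ = V₁·(sin θ₂/sin θ₁) = 1153·(0.7181/0.1908) = 4339.42 m/s.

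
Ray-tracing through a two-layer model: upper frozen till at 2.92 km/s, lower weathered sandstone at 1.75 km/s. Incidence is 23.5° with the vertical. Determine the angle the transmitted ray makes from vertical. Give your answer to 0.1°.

sin θ₁/V₁ = sin θ₂/V₂ ⇒ sin θ₂ = 1.75·sin 23.5°/2.92 = 1.75·0.3987/2.92 = 0.2390.
θ₂ = arcsin 0.2390 = 13.83° from the normal.

13.8°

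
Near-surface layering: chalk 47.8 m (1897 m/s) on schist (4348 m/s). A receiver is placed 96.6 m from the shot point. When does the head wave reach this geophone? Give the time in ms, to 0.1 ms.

t = x/V₂ + 2h·√(V₂²−V₁²)/(V₁V₂).
√(V₂²−V₁²) = √(4348²−1897²) = 3912.4 m/s; delay term = 2·47.8·3912.4/(1897·4348) = 0.04535 s.
t = 96.6/4348 + 0.04535 = 0.06756 s.

67.6 ms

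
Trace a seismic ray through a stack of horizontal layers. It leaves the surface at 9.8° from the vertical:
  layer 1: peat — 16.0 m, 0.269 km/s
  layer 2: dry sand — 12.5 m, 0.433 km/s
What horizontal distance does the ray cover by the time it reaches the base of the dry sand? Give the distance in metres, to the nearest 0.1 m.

Apply Snell's law at each interface; in layer i the horizontal offset is hᵢ·tan θᵢ.
Layer 1: θ = 9.80°; offset = 16.0·tan 9.80° = 2.764 m.
Layer 2: sin θ = 0.433·sin 9.8°/0.269 = 0.2740, θ = 15.90°; offset = 12.5·tan 15.90° = 3.561 m.
Summing the layer offsets gives 6.325 m.

6.3 m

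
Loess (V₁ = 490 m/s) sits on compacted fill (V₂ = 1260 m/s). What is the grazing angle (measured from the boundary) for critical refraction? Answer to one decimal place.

67.1°

At critical incidence the refracted ray runs along the interface (θ₂ = 90°), so sin θ_c = V₁/V₂.
θ_c = arcsin(490/1260) = arcsin 0.3889 = 22.89°.
Measured from the interface: 90° − 22.89° = 67.11°.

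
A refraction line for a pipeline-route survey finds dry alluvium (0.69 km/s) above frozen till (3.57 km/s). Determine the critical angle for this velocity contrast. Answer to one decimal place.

Critical incidence: sin θ_c = V₁/V₂ = 0.69/3.57 = 0.1933.
θ_c = arcsin 0.1933 = 11.14°.

11.1°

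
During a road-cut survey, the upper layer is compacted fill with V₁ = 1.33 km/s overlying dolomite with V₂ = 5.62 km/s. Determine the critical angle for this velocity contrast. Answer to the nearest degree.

14°

At critical incidence the refracted ray runs along the interface (θ₂ = 90°), so sin θ_c = V₁/V₂.
θ_c = arcsin(1.33/5.62) = arcsin 0.2367 = 13.69°.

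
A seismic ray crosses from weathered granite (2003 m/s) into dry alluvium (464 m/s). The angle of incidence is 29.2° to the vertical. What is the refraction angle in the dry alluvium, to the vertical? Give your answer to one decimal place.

6.5°

sin θ₁/V₁ = sin θ₂/V₂ ⇒ sin θ₂ = 464·sin 29.2°/2003 = 464·0.4879/2003 = 0.1130.
θ₂ = arcsin 0.1130 = 6.49° from the normal.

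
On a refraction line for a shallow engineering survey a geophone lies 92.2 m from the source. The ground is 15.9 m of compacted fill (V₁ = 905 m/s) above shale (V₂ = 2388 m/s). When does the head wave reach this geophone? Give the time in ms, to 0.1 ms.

t = x/V₂ + 2h·√(V₂²−V₁²)/(V₁V₂).
√(V₂²−V₁²) = √(2388²−905²) = 2209.9 m/s; delay term = 2·15.9·2209.9/(905·2388) = 0.03252 s.
t = 92.2/2388 + 0.03252 = 0.07113 s.

71.1 ms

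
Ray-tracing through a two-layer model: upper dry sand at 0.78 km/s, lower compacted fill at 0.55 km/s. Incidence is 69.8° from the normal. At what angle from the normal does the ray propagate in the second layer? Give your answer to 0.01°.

sin θ₁/V₁ = sin θ₂/V₂ ⇒ sin θ₂ = 0.55·sin 69.8°/0.78 = 0.55·0.9385/0.78 = 0.6618.
θ₂ = arcsin 0.6618 = 41.43° from the normal.

41.43°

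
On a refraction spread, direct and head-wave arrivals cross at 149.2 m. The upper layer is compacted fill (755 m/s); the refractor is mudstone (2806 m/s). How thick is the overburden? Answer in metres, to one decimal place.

56.6 m

x_cross = 2h·√((V₂+V₁)/(V₂−V₁)) → h = x_cross / (2·√((V₂+V₁)/(V₂−V₁))).
√((V₂+V₁)/(V₂−V₁)) = √((2806+755)/(2806−755)) = 1.3177.
h = 149.2 / (2·1.3177) = 56.62 m.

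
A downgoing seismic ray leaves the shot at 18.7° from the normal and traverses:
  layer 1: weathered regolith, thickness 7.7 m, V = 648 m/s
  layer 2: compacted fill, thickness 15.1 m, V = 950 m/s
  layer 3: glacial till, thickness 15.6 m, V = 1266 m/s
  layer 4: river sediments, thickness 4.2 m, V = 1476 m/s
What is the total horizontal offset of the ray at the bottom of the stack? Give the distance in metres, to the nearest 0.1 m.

27.7 m

p = sin θ₁/V₁ = sin 18.7°/648 = 4.9477e-04 s/m is conserved through the stack.
Layer 1: θ = 18.70°; offset = 7.7·tan 18.70° = 2.606 m.
Layer 2: sin θ = p·950 = 0.4700 → θ = 28.04°; offset = 15.1·tan 28.04° = 8.041 m.
Layer 3: sin θ = p·1266 = 0.6264 → θ = 38.78°; offset = 15.6·tan 38.78° = 12.535 m.
Layer 4: sin θ = p·1476 = 0.7303 → θ = 46.91°; offset = 4.2·tan 46.91° = 4.490 m.
Σ offsets = 27.673 m.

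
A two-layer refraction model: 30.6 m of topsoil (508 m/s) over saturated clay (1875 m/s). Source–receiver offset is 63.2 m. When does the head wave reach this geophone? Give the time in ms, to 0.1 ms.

t = x/V₂ + 2h·√(V₂²−V₁²)/(V₁V₂).
√(V₂²−V₁²) = √(1875²−508²) = 1804.9 m/s; delay term = 2·30.6·1804.9/(508·1875) = 0.11597 s.
t = 63.2/1875 + 0.11597 = 0.14967 s.

149.7 ms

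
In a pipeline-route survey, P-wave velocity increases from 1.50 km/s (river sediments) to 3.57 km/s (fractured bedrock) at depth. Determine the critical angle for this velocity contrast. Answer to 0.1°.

At critical incidence the refracted ray runs along the interface (θ₂ = 90°), so sin θ_c = V₁/V₂.
θ_c = arcsin(1.50/3.57) = arcsin 0.4202 = 24.85°.

24.8°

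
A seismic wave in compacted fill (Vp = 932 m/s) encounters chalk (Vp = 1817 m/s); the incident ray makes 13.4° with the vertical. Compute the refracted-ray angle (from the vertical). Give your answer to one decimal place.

26.9°

sin θ₁/V₁ = sin θ₂/V₂ ⇒ sin θ₂ = 1817·sin 13.4°/932 = 1817·0.2317/932 = 0.4518.
θ₂ = arcsin 0.4518 = 26.86° from the normal.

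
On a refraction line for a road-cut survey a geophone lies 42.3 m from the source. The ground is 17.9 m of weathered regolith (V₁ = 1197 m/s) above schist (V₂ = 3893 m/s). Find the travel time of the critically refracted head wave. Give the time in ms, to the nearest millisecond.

39 ms

θ_c = arcsin(V₁/V₂) = arcsin(1197/3893) = 17.91°, cos θ_c = 0.9516.
Intercept time tᵢ = 2h cos θ_c / V₁ = 2·17.9·0.9516/1197 = 0.02846 s.
t = x/V₂ + tᵢ = 42.3/3893 + 0.02846 = 0.03932 s.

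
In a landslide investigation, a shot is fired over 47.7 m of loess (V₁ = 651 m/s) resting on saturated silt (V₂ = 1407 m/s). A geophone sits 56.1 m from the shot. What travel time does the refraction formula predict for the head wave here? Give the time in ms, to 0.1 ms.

169.8 ms

θ_c = arcsin(V₁/V₂) = arcsin(651/1407) = 27.56°, cos θ_c = 0.8865.
Intercept time tᵢ = 2h cos θ_c / V₁ = 2·47.7·0.8865/651 = 0.12991 s.
t = x/V₂ + tᵢ = 56.1/1407 + 0.12991 = 0.16979 s.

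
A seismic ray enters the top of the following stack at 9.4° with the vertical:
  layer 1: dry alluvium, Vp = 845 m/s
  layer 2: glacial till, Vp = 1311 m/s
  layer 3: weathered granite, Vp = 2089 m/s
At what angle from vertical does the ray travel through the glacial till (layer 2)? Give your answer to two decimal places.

Ray parameter p = sin 9.4° / 845 = 1.9329e-04 s/m.
sin θ_2 = p·V_2 = 1.9329e-04 × 1311 = 0.2534.
θ_2 = arcsin 0.2534 = 14.68°.

14.68°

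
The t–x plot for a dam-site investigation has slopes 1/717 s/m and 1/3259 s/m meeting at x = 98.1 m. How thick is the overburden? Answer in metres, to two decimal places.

h = (x_cross/2)·√((V₂−V₁)/(V₂+V₁)).
(V₂−V₁)/(V₂+V₁) = (3259−717)/(3259+717) = 0.6393; √ = 0.7996.
h = (98.1/2)·0.7996 = 39.22 m.

39.22 m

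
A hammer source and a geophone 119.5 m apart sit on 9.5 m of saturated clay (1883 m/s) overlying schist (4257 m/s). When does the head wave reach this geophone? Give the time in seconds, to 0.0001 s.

0.0371 s

θ_c = arcsin(V₁/V₂) = arcsin(1883/4257) = 26.25°, cos θ_c = 0.8969.
Intercept time tᵢ = 2h cos θ_c / V₁ = 2·9.5·0.8969/1883 = 0.00905 s.
t = x/V₂ + tᵢ = 119.5/4257 + 0.00905 = 0.03712 s.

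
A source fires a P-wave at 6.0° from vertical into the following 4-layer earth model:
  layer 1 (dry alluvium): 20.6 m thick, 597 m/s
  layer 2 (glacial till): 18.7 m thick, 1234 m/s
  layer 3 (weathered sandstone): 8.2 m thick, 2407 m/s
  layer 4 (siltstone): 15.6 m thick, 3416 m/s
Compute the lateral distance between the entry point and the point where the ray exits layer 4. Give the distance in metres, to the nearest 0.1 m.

21.8 m

Ray parameter p = sin 6.0° / 597 m/s = 1.7509e-04 s/m.
Layer 1: θ = 6.00°; offset = 20.6·tan 6.00° = 2.165 m.
Layer 2: sin θ = p·1234 = 0.2161 → θ = 12.48°; offset = 18.7·tan 12.48° = 4.138 m.
Layer 3: sin θ = p·2407 = 0.4214 → θ = 24.93°; offset = 8.2·tan 24.93° = 3.811 m.
Layer 4: sin θ = p·3416 = 0.5981 → θ = 36.73°; offset = 15.6·tan 36.73° = 11.642 m.
Σ offsets = 21.756 m.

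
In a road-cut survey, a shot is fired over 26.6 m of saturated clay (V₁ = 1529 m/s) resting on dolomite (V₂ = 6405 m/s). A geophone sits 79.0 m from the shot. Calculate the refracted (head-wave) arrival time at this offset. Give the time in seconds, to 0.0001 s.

0.0461 s

t = x/V₂ + 2h·√(V₂²−V₁²)/(V₁V₂).
√(V₂²−V₁²) = √(6405²−1529²) = 6219.8 m/s; delay term = 2·26.6·6219.8/(1529·6405) = 0.03379 s.
t = 79.0/6405 + 0.03379 = 0.04612 s.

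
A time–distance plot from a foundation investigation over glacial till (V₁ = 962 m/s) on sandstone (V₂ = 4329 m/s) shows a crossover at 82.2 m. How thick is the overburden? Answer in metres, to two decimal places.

x_cross = 2h·√((V₂+V₁)/(V₂−V₁)) → h = x_cross / (2·√((V₂+V₁)/(V₂−V₁))).
√((V₂+V₁)/(V₂−V₁)) = √((4329+962)/(4329−962)) = 1.2536.
h = 82.2 / (2·1.2536) = 32.79 m.

32.79 m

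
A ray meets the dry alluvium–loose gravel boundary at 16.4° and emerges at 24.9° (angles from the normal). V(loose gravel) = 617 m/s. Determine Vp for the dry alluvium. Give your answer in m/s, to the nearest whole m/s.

Snell's law: sin 16.4°/V₁ = sin 24.9°/V₂.
V₁ = V₂·sin 16.4°/sin 24.9° = 617 × 0.6706 = 413.75 m/s.

414 m/s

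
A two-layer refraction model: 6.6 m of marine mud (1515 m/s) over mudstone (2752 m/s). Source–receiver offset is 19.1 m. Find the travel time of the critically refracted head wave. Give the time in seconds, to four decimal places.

t = x/V₂ + 2h·√(V₂²−V₁²)/(V₁V₂).
√(V₂²−V₁²) = √(2752²−1515²) = 2297.5 m/s; delay term = 2·6.6·2297.5/(1515·2752) = 0.00727 s.
t = 19.1/2752 + 0.00727 = 0.01421 s.

0.0142 s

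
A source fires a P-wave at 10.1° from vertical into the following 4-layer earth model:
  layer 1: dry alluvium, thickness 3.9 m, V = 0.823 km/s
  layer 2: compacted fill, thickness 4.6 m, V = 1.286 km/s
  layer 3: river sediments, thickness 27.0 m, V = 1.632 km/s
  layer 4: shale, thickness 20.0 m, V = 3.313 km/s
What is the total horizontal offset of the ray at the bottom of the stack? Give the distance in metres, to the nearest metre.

p = sin θ₁/V₁ = sin 10.1°/0.823 = 2.1308e-01 s/km is conserved through the stack.
Layer 1: θ = 10.10°; offset = 3.9·tan 10.10° = 0.695 m.
Layer 2: sin θ = p·1.286 = 0.2740 → θ = 15.90°; offset = 4.6·tan 15.90° = 1.311 m.
Layer 3: sin θ = p·1.632 = 0.3478 → θ = 20.35°; offset = 27.0·tan 20.35° = 10.014 m.
Layer 4: sin θ = p·3.313 = 0.7059 → θ = 44.91°; offset = 20.0·tan 44.91° = 19.934 m.
Σ offsets = 31.954 m.

32 m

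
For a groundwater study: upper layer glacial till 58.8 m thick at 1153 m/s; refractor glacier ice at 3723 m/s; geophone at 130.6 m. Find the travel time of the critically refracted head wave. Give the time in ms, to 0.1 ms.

132.1 ms

θ_c = arcsin(V₁/V₂) = arcsin(1153/3723) = 18.04°, cos θ_c = 0.9508.
Intercept time tᵢ = 2h cos θ_c / V₁ = 2·58.8·0.9508/1153 = 0.09698 s.
t = x/V₂ + tᵢ = 130.6/3723 + 0.09698 = 0.13206 s.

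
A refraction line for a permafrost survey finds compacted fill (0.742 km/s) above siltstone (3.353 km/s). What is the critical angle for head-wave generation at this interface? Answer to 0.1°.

12.8°

Critical incidence: sin θ_c = V₁/V₂ = 0.742/3.353 = 0.2213.
θ_c = arcsin 0.2213 = 12.79°.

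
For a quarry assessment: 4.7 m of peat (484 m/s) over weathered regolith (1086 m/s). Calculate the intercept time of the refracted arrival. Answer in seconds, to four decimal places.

tᵢ = 2h·√(V₂²−V₁²)/(V₁V₂).
√(V₂²−V₁²) = √(1086²−484²) = 972.2 m/s.
tᵢ = 2·4.7·972.2/(484·1086) = 0.01739 s.

0.0174 s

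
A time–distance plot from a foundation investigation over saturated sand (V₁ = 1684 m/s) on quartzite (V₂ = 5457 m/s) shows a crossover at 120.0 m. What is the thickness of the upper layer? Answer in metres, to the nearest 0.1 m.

43.6 m

h = (x_cross/2)·√((V₂−V₁)/(V₂+V₁)).
(V₂−V₁)/(V₂+V₁) = (5457−1684)/(5457+1684) = 0.5284; √ = 0.7269.
h = (120.0/2)·0.7269 = 43.61 m.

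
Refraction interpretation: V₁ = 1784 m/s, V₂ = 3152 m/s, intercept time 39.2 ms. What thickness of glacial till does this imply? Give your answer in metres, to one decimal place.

42.4 m

θ_c = arcsin(1784/3152) = 34.47°; cos θ_c = 0.8244.
tᵢ = 2h cos θ_c/V₁ ⇒ h = tᵢ·V₁/(2 cos θ_c) = 0.0392·1784/(2·0.8244) = 42.41 m.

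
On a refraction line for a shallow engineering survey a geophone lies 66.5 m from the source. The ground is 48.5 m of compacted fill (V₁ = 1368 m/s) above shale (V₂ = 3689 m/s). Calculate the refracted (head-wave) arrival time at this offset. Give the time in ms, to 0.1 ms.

t = x/V₂ + 2h·√(V₂²−V₁²)/(V₁V₂).
√(V₂²−V₁²) = √(3689²−1368²) = 3426.0 m/s; delay term = 2·48.5·3426.0/(1368·3689) = 0.06585 s.
t = 66.5/3689 + 0.06585 = 0.08388 s.

83.9 ms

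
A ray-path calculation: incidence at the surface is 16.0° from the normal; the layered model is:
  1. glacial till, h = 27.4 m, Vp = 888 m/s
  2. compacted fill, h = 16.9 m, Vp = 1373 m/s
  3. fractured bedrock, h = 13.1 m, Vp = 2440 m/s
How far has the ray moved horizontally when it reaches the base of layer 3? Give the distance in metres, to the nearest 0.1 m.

Apply Snell's law at each interface; in layer i the horizontal offset is hᵢ·tan θᵢ.
Layer 1: θ = 16.00°; offset = 27.4·tan 16.00° = 7.857 m.
Layer 2: sin θ = 1373·sin 16.0°/888 = 0.4262, θ = 25.23°; offset = 16.9·tan 25.23° = 7.962 m.
Layer 3: sin θ = 2440·sin 16.0°/888 = 0.7574, θ = 49.23°; offset = 13.1·tan 49.23° = 15.195 m.
Summing the layer offsets gives 31.013 m.

31.0 m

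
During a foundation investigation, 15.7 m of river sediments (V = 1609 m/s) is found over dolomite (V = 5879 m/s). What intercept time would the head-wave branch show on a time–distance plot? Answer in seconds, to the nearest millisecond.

tᵢ = 2h·√(V₂²−V₁²)/(V₁V₂).
√(V₂²−V₁²) = √(5879²−1609²) = 5654.5 m/s.
tᵢ = 2·15.7·5654.5/(1609·5879) = 0.01877 s.

0.019 s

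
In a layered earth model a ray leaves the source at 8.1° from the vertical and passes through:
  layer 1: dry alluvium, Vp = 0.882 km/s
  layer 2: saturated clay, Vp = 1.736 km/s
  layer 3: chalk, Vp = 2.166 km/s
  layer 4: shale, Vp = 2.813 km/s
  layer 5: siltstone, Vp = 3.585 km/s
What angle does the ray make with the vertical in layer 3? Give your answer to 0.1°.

Ray parameter p = sin 8.1° / 0.882 = 1.5975e-01 s/km.
sin θ_3 = p·V_3 = 1.5975e-01 × 2.166 = 0.3460.
θ_3 = arcsin 0.3460 = 20.24°.

20.2°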